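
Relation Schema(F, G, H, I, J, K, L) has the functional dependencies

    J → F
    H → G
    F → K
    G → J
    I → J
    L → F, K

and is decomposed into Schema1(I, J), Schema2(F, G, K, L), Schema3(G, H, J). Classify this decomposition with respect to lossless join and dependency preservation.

Lossless test (chase): Rows 1 and 3 agree on J; apply J→F and equate their F entries. Rows 1 and 3 agree on F; apply F→K and equate their K entries. Rows 2 and 3 agree on G; apply G→J and equate their J entries. Rows 1 and 2 agree on J; apply J→F and equate their F entries. Rows 1 and 2 agree on F; apply F→K and equate their K entries. No row becomes fully distinguished — the join is lossy.
Dependency preservation: the restricted closure of {J} across the fragments never reaches {F}, so J → F cannot be enforced without a join — not preserved.

lossy and not dependency-preserving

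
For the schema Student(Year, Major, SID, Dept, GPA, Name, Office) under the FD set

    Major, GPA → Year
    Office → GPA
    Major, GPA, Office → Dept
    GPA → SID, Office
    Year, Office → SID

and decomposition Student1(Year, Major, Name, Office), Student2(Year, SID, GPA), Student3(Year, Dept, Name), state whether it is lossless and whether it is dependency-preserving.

Lossless test (chase): applying each FD to every pair of rows produces no changes in the tableau, so no row becomes fully distinguished — the join is lossy.
Dependency preservation: the restricted closure of {Major, GPA} across the fragments never reaches {Year}, so Major, GPA → Year cannot be enforced without a join — not preserved.

lossy and not dependency-preserving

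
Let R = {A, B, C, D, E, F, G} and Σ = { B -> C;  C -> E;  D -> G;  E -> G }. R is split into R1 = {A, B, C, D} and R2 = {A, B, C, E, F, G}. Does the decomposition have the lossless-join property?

No

Common attributes: R1 ∩ R2 = {A, B, C}.
Closure of {A, B, C}: C → E applies, adding E; E → G applies, adding G. So (A, B, C)⁺ = {A, B, C, E, G}.
The closure contains neither all of R1 = {A, B, C, D} nor all of R2 = {A, B, C, E, F, G}, so the common attributes are not a superkey of either fragment. The join is lossy.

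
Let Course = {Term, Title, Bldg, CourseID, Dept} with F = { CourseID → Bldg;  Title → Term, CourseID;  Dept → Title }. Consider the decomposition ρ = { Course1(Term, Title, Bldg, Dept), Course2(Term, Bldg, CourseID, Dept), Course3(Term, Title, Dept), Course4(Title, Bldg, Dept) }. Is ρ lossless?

Yes

Chase test. Columns are Term, Title, Bldg, CourseID, Dept; row i has aⱼ where attribute j ∈ Coursei, else bᵢⱼ.
Initial tableau (one row per fragment):
  row 1: a1 a2 a3 b14 a5
  row 2: a1 b22 a3 a4 a5
  row 3: a1 a2 b33 b34 a5
  row 4: b41 a2 a3 b44 a5
Rows 1 and 3 agree on Title; apply Title→Term, CourseID and equate their Term, CourseID entries.
Rows 1 and 4 agree on Title; apply Title→Term, CourseID and equate their Term, CourseID entries.
Rows 1 and 2 agree on Dept; apply Dept→Title and equate their Title entries.
Rows 1 and 3 agree on CourseID; apply CourseID→Bldg and equate their Bldg entries.
Rows 1 and 2 agree on Title; apply Title→Term, CourseID and equate their Term, CourseID entries.
Row 1 is now all distinguished symbols — the join is lossless.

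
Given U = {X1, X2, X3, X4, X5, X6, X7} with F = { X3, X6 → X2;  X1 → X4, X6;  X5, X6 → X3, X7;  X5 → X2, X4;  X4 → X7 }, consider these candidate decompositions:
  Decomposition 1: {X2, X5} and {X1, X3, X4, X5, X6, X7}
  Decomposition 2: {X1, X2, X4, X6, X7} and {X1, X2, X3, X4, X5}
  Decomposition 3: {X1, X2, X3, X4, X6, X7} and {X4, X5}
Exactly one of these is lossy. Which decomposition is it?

Decomposition 3

Decomposition 1: common = {X5}, closure = {X2, X4, X5, X7} → lossless.
Decomposition 2: common = {X1, X2, X4}, closure = {X1, X2, X4, X6, X7} → lossless.
Decomposition 3: common = {X4}, closure = {X4, X7} → lossy.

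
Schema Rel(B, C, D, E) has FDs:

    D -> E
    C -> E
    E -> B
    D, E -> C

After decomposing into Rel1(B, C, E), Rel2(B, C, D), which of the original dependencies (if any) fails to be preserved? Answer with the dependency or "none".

none

D → E: restricted closure across fragments reaches E.
C → E lies within Rel1.
E → B lies within Rel1.
D, E → C: restricted closure across fragments reaches C.
Every dependency is enforceable on the fragments, so the decomposition is dependency-preserving.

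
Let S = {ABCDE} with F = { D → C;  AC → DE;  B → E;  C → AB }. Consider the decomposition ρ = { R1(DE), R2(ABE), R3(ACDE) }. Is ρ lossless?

No

Chase test. Columns are ABCDE; row i has aⱼ where attribute j ∈ Ri, else bᵢⱼ.
Initial tableau (one row per fragment):
  row 1: b11 b12 b13 a4 a5
  row 2: a1 a2 b23 b24 a5
  row 3: a1 b32 a3 a4 a5
Rows 1 and 3 agree on D; apply D→C and equate their C entries.
Rows 1 and 3 agree on C; apply C→AB and equate their AB entries.
No row becomes fully distinguished — the join is lossy.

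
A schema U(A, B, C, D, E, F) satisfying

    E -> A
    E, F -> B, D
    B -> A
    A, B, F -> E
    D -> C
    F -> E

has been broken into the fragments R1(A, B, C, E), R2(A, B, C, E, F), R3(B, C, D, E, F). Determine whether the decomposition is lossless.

Chase test. Columns are A, B, C, D, E, F; row i has aⱼ where attribute j ∈ Ri, else bᵢⱼ.
Initial tableau (one row per fragment):
  row 1: a1 a2 a3 b14 a5 b16
  row 2: a1 a2 a3 b24 a5 a6
  row 3: b31 a2 a3 a4 a5 a6
Rows 1 and 3 agree on E; apply E→A and equate their A entries.
Rows 2 and 3 agree on E, F; apply E, F→B, D and equate their B, D entries.
Row 2 is now all distinguished symbols — the join is lossless.

Yes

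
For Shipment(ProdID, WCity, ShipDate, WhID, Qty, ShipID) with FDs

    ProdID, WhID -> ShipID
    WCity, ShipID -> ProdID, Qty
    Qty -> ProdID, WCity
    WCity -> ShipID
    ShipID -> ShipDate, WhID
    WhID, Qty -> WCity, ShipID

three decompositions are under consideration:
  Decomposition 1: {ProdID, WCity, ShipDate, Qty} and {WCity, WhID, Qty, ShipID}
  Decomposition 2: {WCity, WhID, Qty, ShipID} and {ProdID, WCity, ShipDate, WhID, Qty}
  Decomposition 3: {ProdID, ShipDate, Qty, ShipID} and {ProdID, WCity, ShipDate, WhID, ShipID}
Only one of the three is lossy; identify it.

Decomposition 3

Decomposition 1: common = {WCity, Qty}, closure = {ProdID, WCity, ShipDate, WhID, Qty, ShipID} → lossless.
Decomposition 2: common = {WCity, WhID, Qty}, closure = {ProdID, WCity, ShipDate, WhID, Qty, ShipID} → lossless.
Decomposition 3: common = {ProdID, ShipDate, ShipID}, closure = {ProdID, ShipDate, WhID, ShipID} → lossy.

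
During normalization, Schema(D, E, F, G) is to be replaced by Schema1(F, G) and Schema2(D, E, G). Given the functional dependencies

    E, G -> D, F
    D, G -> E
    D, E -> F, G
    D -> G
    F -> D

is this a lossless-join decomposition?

No

Common attributes: Schema1 ∩ Schema2 = {G}.
No dependency enlarges {G}, so (G)⁺ = {G}.
The closure contains neither all of Schema1 = {F, G} nor all of Schema2 = {D, E, G}, so the common attributes are not a superkey of either fragment. The join is lossy.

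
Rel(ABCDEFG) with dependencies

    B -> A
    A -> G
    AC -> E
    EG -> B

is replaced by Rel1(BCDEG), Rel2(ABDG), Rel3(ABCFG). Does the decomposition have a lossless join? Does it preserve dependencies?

Lossless test (chase): Rows 1 and 2 agree on B; apply B→A and equate their A entries. Rows 1 and 3 agree on AC; apply AC→E and equate their E entries. No row becomes fully distinguished — the join is lossy.
Dependency preservation: AC → E is not contained in any single fragment, but the restricted closure of its left-hand side across the fragments still reaches the right-hand side; the remaining FDs each lie inside some fragment. All dependencies are preserved.

lossy but dependency-preserving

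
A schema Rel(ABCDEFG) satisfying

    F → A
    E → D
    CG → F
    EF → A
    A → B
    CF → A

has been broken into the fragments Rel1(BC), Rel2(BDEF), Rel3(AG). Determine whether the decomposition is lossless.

Chase test. Columns are ABCDEFG; row i has aⱼ where attribute j ∈ Reli, else bᵢⱼ.
Initial tableau (one row per fragment):
  row 1: b11 a2 a3 b14 b15 b16 b17
  row 2: b21 a2 b23 a4 a5 a6 b27
  row 3: a1 b32 b33 b34 b35 b36 a7
No row becomes fully distinguished — the join is lossy.

No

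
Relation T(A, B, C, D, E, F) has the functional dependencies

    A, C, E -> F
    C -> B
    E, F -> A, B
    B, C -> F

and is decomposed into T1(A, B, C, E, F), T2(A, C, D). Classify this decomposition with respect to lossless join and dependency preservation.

lossy but dependency-preserving

Lossless test: (A, C)⁺ = {A, B, C, F}, which is a superkey of neither fragment — lossy.
Dependency preservation: every FD's attributes lie within a single fragment, so each can be enforced locally — preserved.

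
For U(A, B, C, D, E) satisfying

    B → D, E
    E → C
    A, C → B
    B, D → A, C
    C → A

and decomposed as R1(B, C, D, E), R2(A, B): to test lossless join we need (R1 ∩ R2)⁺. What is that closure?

A, B, C, D, E

R1 ∩ R2 = {B}.
B → D, E applies, adding D, E
E → C applies, adding C
B, D → A, C applies, adding A
Closure: {A, B, C, D, E}.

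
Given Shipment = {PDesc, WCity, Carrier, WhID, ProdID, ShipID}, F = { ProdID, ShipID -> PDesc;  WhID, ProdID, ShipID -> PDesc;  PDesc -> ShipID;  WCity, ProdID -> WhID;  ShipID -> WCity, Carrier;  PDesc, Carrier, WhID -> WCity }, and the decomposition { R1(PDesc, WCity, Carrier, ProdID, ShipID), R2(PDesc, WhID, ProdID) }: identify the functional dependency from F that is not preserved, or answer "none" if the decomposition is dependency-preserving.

Check WCity, ProdID → WhID: no single fragment contains all of {WCity, WhID, ProdID}, and the restricted closure of {WCity, ProdID} across the fragments never reaches {WhID}.
ProdID, ShipID → PDesc is preserved.
WhID, ProdID, ShipID → PDesc is preserved.
PDesc → ShipID is preserved.
ShipID → WCity, Carrier is preserved.
PDesc, Carrier, WhID → WCity is preserved.

WCity, ProdID -> WhID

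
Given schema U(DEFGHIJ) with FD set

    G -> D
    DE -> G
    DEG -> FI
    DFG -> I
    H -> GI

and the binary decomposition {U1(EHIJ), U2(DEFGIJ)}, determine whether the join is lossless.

No

Common attributes: U1 ∩ U2 = {EIJ}.
No dependency enlarges {EIJ}, so (EIJ)⁺ = {EIJ}.
The closure contains neither all of U1 = {EHIJ} nor all of U2 = {DEFGIJ}, so the common attributes are not a superkey of either fragment. The join is lossy.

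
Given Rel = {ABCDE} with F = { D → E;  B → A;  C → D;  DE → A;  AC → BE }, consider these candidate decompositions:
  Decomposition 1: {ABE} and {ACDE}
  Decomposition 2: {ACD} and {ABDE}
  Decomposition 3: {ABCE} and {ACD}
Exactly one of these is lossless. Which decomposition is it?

Decomposition 1: common = {AE}, closure = {AE} → lossy.
Decomposition 2: common = {AD}, closure = {ADE} → lossy.
Decomposition 3: common = {AC}, closure = {ABCDE} → lossless.

Decomposition 3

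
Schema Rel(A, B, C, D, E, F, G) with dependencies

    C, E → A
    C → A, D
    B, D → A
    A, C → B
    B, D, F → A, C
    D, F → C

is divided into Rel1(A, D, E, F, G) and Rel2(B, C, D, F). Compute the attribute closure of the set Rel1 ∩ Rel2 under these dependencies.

Rel1 ∩ Rel2 = {D, F}.
D, F → C applies, adding C
C → A, D applies, adding A
A, C → B applies, adding B
Closure: {A, B, C, D, F}.

A, B, C, D, F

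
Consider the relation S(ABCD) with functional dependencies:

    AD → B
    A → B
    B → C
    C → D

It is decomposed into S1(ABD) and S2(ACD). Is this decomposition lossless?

Common attributes: S1 ∩ S2 = {AD}.
Closure of {AD}: AD → B applies, adding B; B → C applies, adding C. So (AD)⁺ = {ABCD}.
This closure contains every attribute of S1, so S1 ∩ S2 → S1. The join is lossless.

Yes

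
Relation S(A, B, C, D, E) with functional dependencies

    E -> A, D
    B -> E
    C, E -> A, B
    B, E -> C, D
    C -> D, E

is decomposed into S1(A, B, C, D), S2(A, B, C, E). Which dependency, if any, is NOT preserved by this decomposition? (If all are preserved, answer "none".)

E -> A, D

Check E → A, D: no single fragment contains all of {A, D, E}, and the restricted closure of {E} across the fragments never reaches {A, D}.
B → E is preserved.
C, E → A, B is preserved.
B, E → C, D is preserved.
C → D, E is preserved.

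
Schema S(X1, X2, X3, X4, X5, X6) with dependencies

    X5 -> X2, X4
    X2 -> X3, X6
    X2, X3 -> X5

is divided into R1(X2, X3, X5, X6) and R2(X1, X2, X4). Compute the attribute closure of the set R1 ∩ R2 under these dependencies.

X2, X3, X4, X5, X6

R1 ∩ R2 = {X2}.
X2 → X3, X6 applies, adding X3, X6
X2, X3 → X5 applies, adding X5
X5 → X2, X4 applies, adding X4
Closure: {X2, X3, X4, X5, X6}.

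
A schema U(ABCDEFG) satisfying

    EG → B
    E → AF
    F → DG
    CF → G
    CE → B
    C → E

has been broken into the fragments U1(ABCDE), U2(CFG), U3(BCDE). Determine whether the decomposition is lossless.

Yes

Chase test. Columns are ABCDEFG; row i has aⱼ where attribute j ∈ Ui, else bᵢⱼ.
Initial tableau (one row per fragment):
  row 1: a1 a2 a3 a4 a5 b16 b17
  row 2: b21 b22 a3 b24 b25 a6 a7
  row 3: b31 a2 a3 a4 a5 b36 b37
Rows 1 and 3 agree on E; apply E→AF and equate their AF entries.
Rows 1 and 3 agree on F; apply F→DG and equate their DG entries.
Rows 1 and 2 agree on C; apply C→E and equate their E entries.
Rows 1 and 2 agree on E; apply E→AF and equate their AF entries.
Rows 1 and 2 agree on F; apply F→DG and equate their DG entries.
Rows 1 and 2 agree on CE; apply CE→B and equate their B entries.
Row 1 is now all distinguished symbols — the join is lossless.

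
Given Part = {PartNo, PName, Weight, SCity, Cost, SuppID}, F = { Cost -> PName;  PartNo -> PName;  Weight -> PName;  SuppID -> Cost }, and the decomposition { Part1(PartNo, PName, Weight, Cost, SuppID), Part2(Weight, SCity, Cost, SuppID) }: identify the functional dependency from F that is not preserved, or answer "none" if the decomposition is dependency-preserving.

Cost → PName lies within Part1.
PartNo → PName lies within Part1.
Weight → PName lies within Part1.
SuppID → Cost lies within Part1.
Every dependency is enforceable on the fragments, so the decomposition is dependency-preserving.

none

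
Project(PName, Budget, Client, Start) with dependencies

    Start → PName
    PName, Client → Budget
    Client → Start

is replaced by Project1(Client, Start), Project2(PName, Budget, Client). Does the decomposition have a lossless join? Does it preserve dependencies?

Lossless test: (Client)⁺ = {PName, Budget, Client, Start}, which contains all of one fragment — lossless.
Dependency preservation: the restricted closure of {Start} across the fragments never reaches {PName}, so Start → PName cannot be enforced without a join — not preserved.

lossless but not dependency-preserving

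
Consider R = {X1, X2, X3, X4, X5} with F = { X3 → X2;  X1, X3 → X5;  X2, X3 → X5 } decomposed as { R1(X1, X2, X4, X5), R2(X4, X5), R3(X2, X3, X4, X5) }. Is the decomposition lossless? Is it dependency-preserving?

lossy but dependency-preserving

Lossless test (chase): applying each FD to every pair of rows produces no changes in the tableau, so no row becomes fully distinguished — the join is lossy.
Dependency preservation: X1, X3 → X5 is not contained in any single fragment, but the restricted closure of its left-hand side across the fragments still reaches the right-hand side; the remaining FDs each lie inside some fragment. All dependencies are preserved.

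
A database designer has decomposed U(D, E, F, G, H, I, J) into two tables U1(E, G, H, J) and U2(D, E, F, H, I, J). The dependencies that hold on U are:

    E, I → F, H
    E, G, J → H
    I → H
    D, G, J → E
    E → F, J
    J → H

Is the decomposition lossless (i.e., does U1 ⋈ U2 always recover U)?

Common attributes: U1 ∩ U2 = {E, H, J}.
Closure of {E, H, J}: E → F, J applies, adding F. So (E, H, J)⁺ = {E, F, H, J}.
The closure contains neither all of U1 = {E, G, H, J} nor all of U2 = {D, E, F, H, I, J}, so the common attributes are not a superkey of either fragment. The join is lossy.

No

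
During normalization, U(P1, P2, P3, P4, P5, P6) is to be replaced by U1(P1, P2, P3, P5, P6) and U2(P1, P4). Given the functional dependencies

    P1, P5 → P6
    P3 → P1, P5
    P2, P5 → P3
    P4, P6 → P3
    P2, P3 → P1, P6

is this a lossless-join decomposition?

No

Common attributes: U1 ∩ U2 = {P1}.
No dependency enlarges {P1}, so (P1)⁺ = {P1}.
The closure contains neither all of U1 = {P1, P2, P3, P5, P6} nor all of U2 = {P1, P4}, so the common attributes are not a superkey of either fragment. The join is lossy.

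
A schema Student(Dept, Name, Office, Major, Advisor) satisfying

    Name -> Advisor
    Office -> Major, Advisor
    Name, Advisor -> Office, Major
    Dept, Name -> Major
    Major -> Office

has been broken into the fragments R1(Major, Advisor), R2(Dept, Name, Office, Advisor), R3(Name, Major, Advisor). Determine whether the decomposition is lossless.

Yes

Chase test. Columns are Dept, Name, Office, Major, Advisor; row i has aⱼ where attribute j ∈ Ri, else bᵢⱼ.
Initial tableau (one row per fragment):
  row 1: b11 b12 b13 a4 a5
  row 2: a1 a2 a3 b24 a5
  row 3: b31 a2 b33 a4 a5
Rows 2 and 3 agree on Name, Advisor; apply Name, Advisor→Office, Major and equate their Office, Major entries.
Rows 1 and 2 agree on Major; apply Major→Office and equate their Office entries.
Row 2 is now all distinguished symbols — the join is lossless.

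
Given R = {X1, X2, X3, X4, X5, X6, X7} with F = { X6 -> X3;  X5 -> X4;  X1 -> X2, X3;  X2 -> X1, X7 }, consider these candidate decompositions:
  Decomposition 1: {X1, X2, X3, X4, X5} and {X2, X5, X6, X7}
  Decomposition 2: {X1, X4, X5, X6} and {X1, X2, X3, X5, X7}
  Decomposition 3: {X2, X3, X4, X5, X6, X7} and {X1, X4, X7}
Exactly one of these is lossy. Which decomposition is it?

Decomposition 1: common = {X2, X5}, closure = {X1, X2, X3, X4, X5, X7} → lossless.
Decomposition 2: common = {X1, X5}, closure = {X1, X2, X3, X4, X5, X7} → lossless.
Decomposition 3: common = {X4, X7}, closure = {X4, X7} → lossy.

Decomposition 3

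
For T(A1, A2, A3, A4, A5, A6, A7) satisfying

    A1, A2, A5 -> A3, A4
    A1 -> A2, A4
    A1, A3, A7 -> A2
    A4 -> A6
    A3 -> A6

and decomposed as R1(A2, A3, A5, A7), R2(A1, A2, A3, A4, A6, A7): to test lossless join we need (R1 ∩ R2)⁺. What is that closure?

R1 ∩ R2 = {A2, A3, A7}.
A3 → A6 applies, adding A6
Closure: {A2, A3, A6, A7}.

A2, A3, A6, A7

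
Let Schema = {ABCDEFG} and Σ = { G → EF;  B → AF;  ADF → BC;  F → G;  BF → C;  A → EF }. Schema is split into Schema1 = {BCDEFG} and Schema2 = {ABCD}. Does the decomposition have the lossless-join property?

Yes

Common attributes: Schema1 ∩ Schema2 = {BCD}.
Closure of {BCD}: B → AF applies, adding AF; F → G applies, adding G; A → EF applies, adding E. So (BCD)⁺ = {ABCDEFG}.
This closure contains every attribute of Schema1, so Schema1 ∩ Schema2 → Schema1. The join is lossless.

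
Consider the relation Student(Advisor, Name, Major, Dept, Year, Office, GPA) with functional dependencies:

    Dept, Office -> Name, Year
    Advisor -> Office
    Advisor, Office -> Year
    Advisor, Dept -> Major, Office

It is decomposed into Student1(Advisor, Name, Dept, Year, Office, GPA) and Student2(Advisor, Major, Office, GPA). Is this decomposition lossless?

No

Common attributes: Student1 ∩ Student2 = {Advisor, Office, GPA}.
Closure of {Advisor, Office, GPA}: Advisor, Office → Year applies, adding Year. So (Advisor, Office, GPA)⁺ = {Advisor, Year, Office, GPA}.
The closure contains neither all of Student1 = {Advisor, Name, Dept, Year, Office, GPA} nor all of Student2 = {Advisor, Major, Office, GPA}, so the common attributes are not a superkey of either fragment. The join is lossy.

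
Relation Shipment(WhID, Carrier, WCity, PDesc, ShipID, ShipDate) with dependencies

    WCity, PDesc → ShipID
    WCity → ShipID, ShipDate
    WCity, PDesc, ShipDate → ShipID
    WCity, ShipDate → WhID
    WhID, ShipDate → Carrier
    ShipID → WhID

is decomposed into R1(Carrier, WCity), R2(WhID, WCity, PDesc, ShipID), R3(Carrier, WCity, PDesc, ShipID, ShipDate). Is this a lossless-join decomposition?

Chase test. Columns are WhID, Carrier, WCity, PDesc, ShipID, ShipDate; row i has aⱼ where attribute j ∈ Ri, else bᵢⱼ.
Initial tableau (one row per fragment):
  row 1: b11 a2 a3 b14 b15 b16
  row 2: a1 b22 a3 a4 a5 b26
  row 3: b31 a2 a3 a4 a5 a6
Rows 1 and 2 agree on WCity; apply WCity→ShipID, ShipDate and equate their ShipID, ShipDate entries.
Rows 1 and 3 agree on WCity; apply WCity→ShipID, ShipDate and equate their ShipID, ShipDate entries.
Rows 1 and 2 agree on WCity, ShipDate; apply WCity, ShipDate→WhID and equate their WhID entries.
Rows 1 and 3 agree on WCity, ShipDate; apply WCity, ShipDate→WhID and equate their WhID entries.
Rows 1 and 2 agree on WhID, ShipDate; apply WhID, ShipDate→Carrier and equate their Carrier entries.
Row 2 is now all distinguished symbols — the join is lossless.

Yes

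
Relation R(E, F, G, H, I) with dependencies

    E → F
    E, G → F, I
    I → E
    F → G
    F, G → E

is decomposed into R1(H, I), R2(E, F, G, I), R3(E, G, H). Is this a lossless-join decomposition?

Chase test. Columns are E, F, G, H, I; row i has aⱼ where attribute j ∈ Ri, else bᵢⱼ.
Initial tableau (one row per fragment):
  row 1: b11 b12 b13 a4 a5
  row 2: a1 a2 a3 b24 a5
  row 3: a1 b32 a3 a4 b35
Rows 2 and 3 agree on E; apply E→F and equate their F entries.
Rows 2 and 3 agree on E, G; apply E, G→F, I and equate their F, I entries.
Rows 1 and 2 agree on I; apply I→E and equate their E entries.
Rows 1 and 2 agree on E; apply E→F and equate their F entries.
Rows 1 and 2 agree on F; apply F→G and equate their G entries.
Row 1 is now all distinguished symbols — the join is lossless.

Yes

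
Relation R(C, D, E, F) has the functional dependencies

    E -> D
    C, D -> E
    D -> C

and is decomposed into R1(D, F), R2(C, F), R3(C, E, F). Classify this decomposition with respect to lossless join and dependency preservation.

lossy and not dependency-preserving

Lossless test (chase): applying each FD to every pair of rows produces no changes in the tableau, so no row becomes fully distinguished — the join is lossy.
Dependency preservation: the restricted closure of {E} across the fragments never reaches {D}, so E → D cannot be enforced without a join — not preserved.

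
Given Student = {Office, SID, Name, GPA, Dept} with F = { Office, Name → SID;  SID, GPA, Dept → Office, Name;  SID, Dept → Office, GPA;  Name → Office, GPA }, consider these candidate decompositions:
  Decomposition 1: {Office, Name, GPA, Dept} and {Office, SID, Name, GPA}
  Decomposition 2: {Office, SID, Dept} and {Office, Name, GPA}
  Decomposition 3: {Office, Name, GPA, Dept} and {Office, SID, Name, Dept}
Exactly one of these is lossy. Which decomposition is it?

Decomposition 2

Decomposition 1: common = {Office, Name, GPA}, closure = {Office, SID, Name, GPA} → lossless.
Decomposition 2: common = {Office}, closure = {Office} → lossy.
Decomposition 3: common = {Office, Name, Dept}, closure = {Office, SID, Name, GPA, Dept} → lossless.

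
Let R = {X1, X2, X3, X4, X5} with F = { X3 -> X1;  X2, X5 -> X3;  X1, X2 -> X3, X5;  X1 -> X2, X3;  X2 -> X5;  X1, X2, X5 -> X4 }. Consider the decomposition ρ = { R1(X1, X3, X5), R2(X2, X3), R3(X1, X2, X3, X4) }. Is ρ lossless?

Chase test. Columns are X1, X2, X3, X4, X5; row i has aⱼ where attribute j ∈ Ri, else bᵢⱼ.
Initial tableau (one row per fragment):
  row 1: a1 b12 a3 b14 a5
  row 2: b21 a2 a3 b24 b25
  row 3: a1 a2 a3 a4 b35
Rows 1 and 2 agree on X3; apply X3→X1 and equate their X1 entries.
Rows 2 and 3 agree on X1, X2; apply X1, X2→X3, X5 and equate their X3, X5 entries.
Rows 1 and 2 agree on X1; apply X1→X2, X3 and equate their X2, X3 entries.
Rows 1 and 2 agree on X2; apply X2→X5 and equate their X5 entries.
Rows 1 and 2 agree on X1, X2, X5; apply X1, X2, X5→X4 and equate their X4 entries.
Rows 1 and 3 agree on X1, X2, X5; apply X1, X2, X5→X4 and equate their X4 entries.
Row 1 is now all distinguished symbols — the join is lossless.

Yes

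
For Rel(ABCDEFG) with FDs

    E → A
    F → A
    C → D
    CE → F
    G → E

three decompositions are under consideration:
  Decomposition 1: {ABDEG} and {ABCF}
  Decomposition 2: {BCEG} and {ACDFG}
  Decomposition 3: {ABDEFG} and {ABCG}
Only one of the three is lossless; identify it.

Decomposition 2

Decomposition 1: common = {AB}, closure = {AB} → lossy.
Decomposition 2: common = {CG}, closure = {ACDEFG} → lossless.
Decomposition 3: common = {ABG}, closure = {ABEG} → lossy.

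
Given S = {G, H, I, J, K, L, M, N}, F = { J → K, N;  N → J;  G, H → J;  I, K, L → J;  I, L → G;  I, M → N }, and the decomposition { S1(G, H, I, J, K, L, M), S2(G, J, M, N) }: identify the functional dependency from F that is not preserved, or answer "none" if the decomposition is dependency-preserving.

J → K, N: restricted closure across fragments reaches K, N.
N → J lies within S2.
G, H → J lies within S1.
I, K, L → J lies within S1.
I, L → G lies within S1.
I, M → N: restricted closure across fragments reaches N.
Every dependency is enforceable on the fragments, so the decomposition is dependency-preserving.

none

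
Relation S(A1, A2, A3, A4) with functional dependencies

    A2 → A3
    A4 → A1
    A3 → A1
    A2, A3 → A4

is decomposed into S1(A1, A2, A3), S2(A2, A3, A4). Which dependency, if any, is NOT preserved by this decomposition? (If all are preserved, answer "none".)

A4 → A1

Check A4 → A1: no single fragment contains all of {A1, A4}, and the restricted closure of {A4} across the fragments never reaches {A1}.
A2 → A3 is preserved.
A3 → A1 is preserved.
A2, A3 → A4 is preserved.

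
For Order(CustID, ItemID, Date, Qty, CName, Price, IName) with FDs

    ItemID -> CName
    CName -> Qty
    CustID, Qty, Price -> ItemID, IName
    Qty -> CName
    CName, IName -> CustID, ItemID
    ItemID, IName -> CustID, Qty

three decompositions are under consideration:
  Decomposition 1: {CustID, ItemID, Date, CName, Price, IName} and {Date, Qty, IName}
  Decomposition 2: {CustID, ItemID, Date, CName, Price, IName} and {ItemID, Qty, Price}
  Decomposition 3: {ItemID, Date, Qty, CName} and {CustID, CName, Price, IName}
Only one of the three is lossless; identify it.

Decomposition 1: common = {Date, IName}, closure = {Date, IName} → lossy.
Decomposition 2: common = {ItemID, Price}, closure = {ItemID, Qty, CName, Price} → lossless.
Decomposition 3: common = {CName}, closure = {Qty, CName} → lossy.

Decomposition 2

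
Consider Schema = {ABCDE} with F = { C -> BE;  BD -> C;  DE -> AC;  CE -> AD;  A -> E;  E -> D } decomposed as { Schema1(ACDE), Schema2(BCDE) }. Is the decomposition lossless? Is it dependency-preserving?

Lossless test: (CDE)⁺ = {ABCDE}, which contains all of one fragment — lossless.
Dependency preservation: every FD's attributes lie within a single fragment, so each can be enforced locally — preserved.

lossless and dependency-preserving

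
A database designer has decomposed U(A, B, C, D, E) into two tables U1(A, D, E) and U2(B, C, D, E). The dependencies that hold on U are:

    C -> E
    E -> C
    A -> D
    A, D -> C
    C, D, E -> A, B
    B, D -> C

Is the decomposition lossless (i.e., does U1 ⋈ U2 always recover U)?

Yes

Common attributes: U1 ∩ U2 = {D, E}.
Closure of {D, E}: E → C applies, adding C; C, D, E → A, B applies, adding A, B. So (D, E)⁺ = {A, B, C, D, E}.
This closure contains every attribute of U1, so U1 ∩ U2 → U1. The join is lossless.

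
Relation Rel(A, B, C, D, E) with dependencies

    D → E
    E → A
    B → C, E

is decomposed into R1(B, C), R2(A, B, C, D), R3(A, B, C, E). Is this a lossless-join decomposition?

Chase test. Columns are A, B, C, D, E; row i has aⱼ where attribute j ∈ Ri, else bᵢⱼ.
Initial tableau (one row per fragment):
  row 1: b11 a2 a3 b14 b15
  row 2: a1 a2 a3 a4 b25
  row 3: a1 a2 a3 b34 a5
Rows 1 and 2 agree on B; apply B→C, E and equate their C, E entries.
Rows 1 and 3 agree on B; apply B→C, E and equate their C, E entries.
Rows 1 and 2 agree on E; apply E→A and equate their A entries.
Row 2 is now all distinguished symbols — the join is lossless.

Yes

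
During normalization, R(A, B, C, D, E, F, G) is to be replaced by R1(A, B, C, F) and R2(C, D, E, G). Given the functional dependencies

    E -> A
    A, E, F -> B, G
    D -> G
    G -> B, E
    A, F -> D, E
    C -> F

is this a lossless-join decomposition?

No

Common attributes: R1 ∩ R2 = {C}.
Closure of {C}: C → F applies, adding F. So (C)⁺ = {C, F}.
The closure contains neither all of R1 = {A, B, C, F} nor all of R2 = {C, D, E, G}, so the common attributes are not a superkey of either fragment. The join is lossy.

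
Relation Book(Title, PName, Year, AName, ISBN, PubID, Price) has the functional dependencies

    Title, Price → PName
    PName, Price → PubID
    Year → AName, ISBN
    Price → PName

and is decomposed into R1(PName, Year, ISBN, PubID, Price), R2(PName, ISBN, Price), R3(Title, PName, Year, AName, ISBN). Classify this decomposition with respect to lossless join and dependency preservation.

lossy but dependency-preserving

Lossless test (chase): Rows 1 and 2 agree on PName, Price; apply PName, Price→PubID and equate their PubID entries. Rows 1 and 3 agree on Year; apply Year→AName, ISBN and equate their AName, ISBN entries. No row becomes fully distinguished — the join is lossy.
Dependency preservation: Title, Price → PName is not contained in any single fragment, but the restricted closure of its left-hand side across the fragments still reaches the right-hand side; the remaining FDs each lie inside some fragment. All dependencies are preserved.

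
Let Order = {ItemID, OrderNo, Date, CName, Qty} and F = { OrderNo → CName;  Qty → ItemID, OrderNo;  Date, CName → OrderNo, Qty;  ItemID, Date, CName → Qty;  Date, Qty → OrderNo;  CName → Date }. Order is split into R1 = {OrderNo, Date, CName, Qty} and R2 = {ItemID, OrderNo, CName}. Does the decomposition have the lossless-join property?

Yes

Common attributes: R1 ∩ R2 = {OrderNo, CName}.
Closure of {OrderNo, CName}: CName → Date applies, adding Date; Date, CName → OrderNo, Qty applies, adding Qty; Qty → ItemID, OrderNo applies, adding ItemID. So (OrderNo, CName)⁺ = {ItemID, OrderNo, Date, CName, Qty}.
This closure contains every attribute of R1, so R1 ∩ R2 → R1. The join is lossless.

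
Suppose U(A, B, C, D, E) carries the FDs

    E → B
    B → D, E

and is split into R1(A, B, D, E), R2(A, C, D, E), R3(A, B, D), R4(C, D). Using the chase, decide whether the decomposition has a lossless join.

Chase test. Columns are A, B, C, D, E; row i has aⱼ where attribute j ∈ Ri, else bᵢⱼ.
Initial tableau (one row per fragment):
  row 1: a1 a2 b13 a4 a5
  row 2: a1 b22 a3 a4 a5
  row 3: a1 a2 b33 a4 b35
  row 4: b41 b42 a3 a4 b45
Rows 1 and 2 agree on E; apply E→B and equate their B entries.
Rows 1 and 3 agree on B; apply B→D, E and equate their D, E entries.
Row 2 is now all distinguished symbols — the join is lossless.

Yes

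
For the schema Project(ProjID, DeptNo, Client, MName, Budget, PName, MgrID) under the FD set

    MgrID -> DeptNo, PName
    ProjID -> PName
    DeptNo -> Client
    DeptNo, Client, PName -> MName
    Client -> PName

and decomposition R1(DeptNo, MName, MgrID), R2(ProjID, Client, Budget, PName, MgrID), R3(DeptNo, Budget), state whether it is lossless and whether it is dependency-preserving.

lossless but not dependency-preserving

Lossless test (chase): Rows 1 and 2 agree on MgrID; apply MgrID→DeptNo, PName and equate their DeptNo, PName entries. Rows 1 and 2 agree on DeptNo; apply DeptNo→Client and equate their Client entries. Rows 1 and 3 agree on DeptNo; apply DeptNo→Client and equate their Client entries. Rows 1 and 2 agree on DeptNo, Client, PName; apply DeptNo, Client, PName→MName and equate their MName entries. Rows 1 and 3 agree on Client; apply Client→PName and equate their PName entries. Rows 1 and 3 agree on DeptNo, Client, PName; apply DeptNo, Client, PName→MName and equate their MName entries. Row 2 is now all distinguished symbols — the join is lossless.
Dependency preservation: the restricted closure of {DeptNo} across the fragments never reaches {Client}, so DeptNo → Client cannot be enforced without a join — not preserved.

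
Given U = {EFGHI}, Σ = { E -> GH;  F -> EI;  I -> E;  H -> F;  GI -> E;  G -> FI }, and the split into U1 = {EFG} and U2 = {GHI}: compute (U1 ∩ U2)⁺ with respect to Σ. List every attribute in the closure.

U1 ∩ U2 = {G}.
G → FI applies, adding FI
F → EI applies, adding E
E → GH applies, adding H
Closure: {EFGHI}.

EFGHI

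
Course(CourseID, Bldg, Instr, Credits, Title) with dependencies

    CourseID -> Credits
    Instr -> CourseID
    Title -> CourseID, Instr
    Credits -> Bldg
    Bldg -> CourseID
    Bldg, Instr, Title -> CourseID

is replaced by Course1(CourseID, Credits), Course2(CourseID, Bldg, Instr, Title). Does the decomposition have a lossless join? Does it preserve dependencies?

Lossless test: (CourseID)⁺ = {CourseID, Bldg, Credits}, which contains all of one fragment — lossless.
Dependency preservation: Credits → Bldg is not contained in any single fragment, but the restricted closure of its left-hand side across the fragments still reaches the right-hand side; the remaining FDs each lie inside some fragment. All dependencies are preserved.

lossless and dependency-preserving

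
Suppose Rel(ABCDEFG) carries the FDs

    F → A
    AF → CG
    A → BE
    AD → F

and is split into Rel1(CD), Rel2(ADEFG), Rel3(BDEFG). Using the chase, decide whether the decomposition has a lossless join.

No

Chase test. Columns are ABCDEFG; row i has aⱼ where attribute j ∈ Reli, else bᵢⱼ.
Initial tableau (one row per fragment):
  row 1: b11 b12 a3 a4 b15 b16 b17
  row 2: a1 b22 b23 a4 a5 a6 a7
  row 3: b31 a2 b33 a4 a5 a6 a7
Rows 2 and 3 agree on F; apply F→A and equate their A entries.
Rows 2 and 3 agree on AF; apply AF→CG and equate their CG entries.
Rows 2 and 3 agree on A; apply A→BE and equate their BE entries.
No row becomes fully distinguished — the join is lossy.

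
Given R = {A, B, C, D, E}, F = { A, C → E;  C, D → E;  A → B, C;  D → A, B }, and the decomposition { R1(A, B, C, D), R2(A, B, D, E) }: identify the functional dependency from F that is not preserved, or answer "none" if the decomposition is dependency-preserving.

none

A, C → E: restricted closure across fragments reaches E.
C, D → E: restricted closure across fragments reaches E.
A → B, C lies within R1.
D → A, B lies within R1.
Every dependency is enforceable on the fragments, so the decomposition is dependency-preserving.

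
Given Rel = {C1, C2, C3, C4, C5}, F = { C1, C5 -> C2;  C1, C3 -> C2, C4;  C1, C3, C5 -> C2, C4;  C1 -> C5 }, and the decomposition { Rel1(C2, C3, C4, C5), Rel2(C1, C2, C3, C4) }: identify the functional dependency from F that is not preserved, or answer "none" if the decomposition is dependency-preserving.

Check C1 → C5: no single fragment contains all of {C1, C5}, and the restricted closure of {C1} across the fragments never reaches {C5}.
C1, C5 → C2 is preserved.
C1, C3 → C2, C4 is preserved.
C1, C3, C5 → C2, C4 is preserved.

C1 -> C5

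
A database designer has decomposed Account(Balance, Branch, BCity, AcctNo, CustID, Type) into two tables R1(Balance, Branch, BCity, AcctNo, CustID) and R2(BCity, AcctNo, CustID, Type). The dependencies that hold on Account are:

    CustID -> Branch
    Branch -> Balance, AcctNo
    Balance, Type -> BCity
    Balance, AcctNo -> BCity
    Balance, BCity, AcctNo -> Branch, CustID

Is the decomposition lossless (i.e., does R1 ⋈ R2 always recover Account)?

Common attributes: R1 ∩ R2 = {BCity, AcctNo, CustID}.
Closure of {BCity, AcctNo, CustID}: CustID → Branch applies, adding Branch; Branch → Balance, AcctNo applies, adding Balance. So (BCity, AcctNo, CustID)⁺ = {Balance, Branch, BCity, AcctNo, CustID}.
This closure contains every attribute of R1, so R1 ∩ R2 → R1. The join is lossless.

Yes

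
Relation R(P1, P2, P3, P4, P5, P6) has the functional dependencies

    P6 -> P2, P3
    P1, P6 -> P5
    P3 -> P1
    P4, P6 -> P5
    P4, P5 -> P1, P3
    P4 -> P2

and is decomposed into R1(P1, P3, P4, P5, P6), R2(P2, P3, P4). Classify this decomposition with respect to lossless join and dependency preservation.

Lossless test: (P3, P4)⁺ = {P1, P2, P3, P4}, which contains all of one fragment — lossless.
Dependency preservation: the restricted closure of {P6} across the fragments never reaches {P2, P3}, so P6 → P2, P3 cannot be enforced without a join — not preserved.

lossless but not dependency-preserving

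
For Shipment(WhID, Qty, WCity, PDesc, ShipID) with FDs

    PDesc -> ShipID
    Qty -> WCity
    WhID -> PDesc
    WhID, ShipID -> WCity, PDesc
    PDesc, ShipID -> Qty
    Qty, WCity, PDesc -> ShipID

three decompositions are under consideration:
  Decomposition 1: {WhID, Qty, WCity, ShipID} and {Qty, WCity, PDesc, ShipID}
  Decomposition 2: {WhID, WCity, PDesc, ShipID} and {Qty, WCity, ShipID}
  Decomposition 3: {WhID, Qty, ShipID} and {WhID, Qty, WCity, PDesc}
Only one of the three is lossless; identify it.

Decomposition 3

Decomposition 1: common = {Qty, WCity, ShipID}, closure = {Qty, WCity, ShipID} → lossy.
Decomposition 2: common = {WCity, ShipID}, closure = {WCity, ShipID} → lossy.
Decomposition 3: common = {WhID, Qty}, closure = {WhID, Qty, WCity, PDesc, ShipID} → lossless.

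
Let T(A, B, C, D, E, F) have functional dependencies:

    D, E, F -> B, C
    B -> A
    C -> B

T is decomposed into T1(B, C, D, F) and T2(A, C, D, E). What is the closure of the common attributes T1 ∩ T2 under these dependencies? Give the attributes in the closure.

T1 ∩ T2 = {C, D}.
C → B applies, adding B
B → A applies, adding A
Closure: {A, B, C, D}.

A, B, C, D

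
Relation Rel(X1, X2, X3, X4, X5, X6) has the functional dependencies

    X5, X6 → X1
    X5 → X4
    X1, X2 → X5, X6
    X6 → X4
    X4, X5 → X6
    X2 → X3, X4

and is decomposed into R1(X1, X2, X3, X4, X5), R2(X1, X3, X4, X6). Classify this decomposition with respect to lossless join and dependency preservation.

lossy and not dependency-preserving

Lossless test: (X1, X3, X4)⁺ = {X1, X3, X4}, which is a superkey of neither fragment — lossy.
Dependency preservation: the restricted closure of {X1, X2} across the fragments never reaches {X5, X6}, so X1, X2 → X5, X6 cannot be enforced without a join — not preserved.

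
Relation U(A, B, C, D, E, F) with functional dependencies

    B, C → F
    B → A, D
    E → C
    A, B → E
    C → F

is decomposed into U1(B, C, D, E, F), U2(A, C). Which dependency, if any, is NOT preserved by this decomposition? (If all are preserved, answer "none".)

B → A, D

Check B → A, D: no single fragment contains all of {A, B, D}, and the restricted closure of {B} across the fragments never reaches {A, D}.
B, C → F is preserved.
E → C is preserved.
A, B → E is preserved.
C → F is preserved.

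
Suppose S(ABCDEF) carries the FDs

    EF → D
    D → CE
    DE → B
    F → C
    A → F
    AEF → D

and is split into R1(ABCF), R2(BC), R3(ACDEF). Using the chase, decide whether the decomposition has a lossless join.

Chase test. Columns are ABCDEF; row i has aⱼ where attribute j ∈ Ri, else bᵢⱼ.
Initial tableau (one row per fragment):
  row 1: a1 a2 a3 b14 b15 a6
  row 2: b21 a2 a3 b24 b25 b26
  row 3: a1 b32 a3 a4 a5 a6
No row becomes fully distinguished — the join is lossy.

No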